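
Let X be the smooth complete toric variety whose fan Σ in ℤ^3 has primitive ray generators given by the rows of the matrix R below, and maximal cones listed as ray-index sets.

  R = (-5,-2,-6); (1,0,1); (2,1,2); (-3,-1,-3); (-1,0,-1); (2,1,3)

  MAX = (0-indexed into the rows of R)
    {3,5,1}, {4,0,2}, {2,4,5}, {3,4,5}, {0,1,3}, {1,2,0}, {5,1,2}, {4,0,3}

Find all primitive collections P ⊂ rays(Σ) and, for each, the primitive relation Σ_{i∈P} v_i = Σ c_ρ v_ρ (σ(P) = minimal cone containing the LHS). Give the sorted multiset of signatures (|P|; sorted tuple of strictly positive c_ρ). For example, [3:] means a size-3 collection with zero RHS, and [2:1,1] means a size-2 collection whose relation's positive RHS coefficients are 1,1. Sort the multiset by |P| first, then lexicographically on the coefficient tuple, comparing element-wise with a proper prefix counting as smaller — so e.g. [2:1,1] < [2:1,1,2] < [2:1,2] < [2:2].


Δ(Σ) — 6 vertices, 3 min non-faces:

  • {1,4}:  v_{1} + v_{4} = 0 — sig = [2:]
  • {0,5}:  v_{0} + v_{5} = v_{3} — sig = [2:1]
  • {2,3}:  v_{2} + v_{3} = v_{4} — sig = [2:1]

Hence PRS(X_Σ) =
    [2:]
    [2:1]
    [2:1]


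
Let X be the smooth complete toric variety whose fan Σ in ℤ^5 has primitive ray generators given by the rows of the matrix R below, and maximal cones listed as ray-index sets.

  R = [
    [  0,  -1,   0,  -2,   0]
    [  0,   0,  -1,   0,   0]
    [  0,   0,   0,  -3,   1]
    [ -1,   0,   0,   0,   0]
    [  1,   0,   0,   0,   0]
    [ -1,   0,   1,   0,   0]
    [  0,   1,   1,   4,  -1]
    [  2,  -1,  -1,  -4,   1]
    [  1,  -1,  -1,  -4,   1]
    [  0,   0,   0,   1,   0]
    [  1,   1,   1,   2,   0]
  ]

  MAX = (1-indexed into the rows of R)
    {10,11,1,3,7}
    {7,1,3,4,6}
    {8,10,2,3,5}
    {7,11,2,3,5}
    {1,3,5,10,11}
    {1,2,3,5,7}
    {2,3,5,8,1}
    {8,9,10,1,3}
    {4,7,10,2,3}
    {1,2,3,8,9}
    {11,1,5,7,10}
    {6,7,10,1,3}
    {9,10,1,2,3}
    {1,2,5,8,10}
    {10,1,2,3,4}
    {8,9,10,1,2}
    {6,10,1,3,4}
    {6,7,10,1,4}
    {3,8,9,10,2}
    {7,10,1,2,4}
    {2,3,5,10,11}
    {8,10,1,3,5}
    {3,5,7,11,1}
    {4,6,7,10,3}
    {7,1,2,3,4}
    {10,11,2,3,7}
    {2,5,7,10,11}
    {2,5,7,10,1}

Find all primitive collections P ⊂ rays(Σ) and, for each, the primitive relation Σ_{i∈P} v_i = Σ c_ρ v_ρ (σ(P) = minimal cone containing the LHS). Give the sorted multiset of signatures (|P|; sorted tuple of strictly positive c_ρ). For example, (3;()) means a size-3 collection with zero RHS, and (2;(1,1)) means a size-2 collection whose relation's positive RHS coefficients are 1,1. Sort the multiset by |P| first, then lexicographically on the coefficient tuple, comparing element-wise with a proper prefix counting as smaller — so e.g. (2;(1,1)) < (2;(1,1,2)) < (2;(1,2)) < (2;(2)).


20 minimal non-faces of Δ(Σ) (on 11 rays):

  P = {4,5}:  v_{4} + v_{5} = 0  ⟹  sig = (2;())
  P = {2,6}:  v_{2} + v_{6} = v_{4}  ⟹  sig = (2;(1))
  P = {4,8}:  v_{4} + v_{8} = v_{9}  ⟹  sig = (2;(1))
  P = {5,9}:  v_{5} + v_{9} = v_{8}  ⟹  sig = (2;(1))
  P = {7,9}:  v_{7} + v_{9} = v_{5}  ⟹  sig = (2;(1))
  P = {4,11}:  v_{4} + v_{11} = v_{3} + v_{7} + v_{10}  ⟹  sig = (2;(1,1,1))
  P = {6,9}:  v_{6} + v_{9} = v_{1} + v_{3} + v_{10}  ⟹  sig = (2;(1,1,1))
  P = {4,9}:  v_{4} + v_{9} = v_{1} + v_{2} + v_{3} + v_{10}  ⟹  sig = (2;(1,1,1,1))
  P = {5,6}:  v_{5} + v_{6} = v_{1} + v_{3} + v_{7} + v_{10}  ⟹  sig = (2;(1,1,1,1))
  P = {6,8}:  v_{6} + v_{8} = v_{1} + v_{3} + v_{5} + v_{10}  ⟹  sig = (2;(1,1,1,1))
  P = {9,11}:  v_{9} + v_{11} = v_{3} + 2·v_{5} + v_{10}  ⟹  sig = (2;(1,1,2))
  P = {8,11}:  v_{8} + v_{11} = v_{3} + 3·v_{5} + v_{10}  ⟹  sig = (2;(1,1,3))
  P = {6,11}:  v_{6} + v_{11} = v_{1} + 2·v_{3} + 2·v_{7} + 2·v_{10}  ⟹  sig = (2;(1,2,2,2))
  P = {7,8}:  v_{7} + v_{8} = 2·v_{5}  ⟹  sig = (2;(2))
  P = {1,2,11}:  v_{1} + v_{2} + v_{11} = v_{5}  ⟹  sig = (3;(1))
  P = {3,5,7,10}:  v_{3} + v_{5} + v_{7} + v_{10} = v_{11}  ⟹  sig = (4;(1))
  P = {1,2,3,7,10}:  v_{1} + v_{2} + v_{3} + v_{7} + v_{10} = 0  ⟹  sig = (5;())
  P = {1,2,3,5,10}:  v_{1} + v_{2} + v_{3} + v_{5} + v_{10} = v_{9}  ⟹  sig = (5;(1))
  P = {1,3,4,7,10}:  v_{1} + v_{3} + v_{4} + v_{7} + v_{10} = v_{6}  ⟹  sig = (5;(1))
  P = {1,2,3,8,10}:  v_{1} + v_{2} + v_{3} + v_{8} + v_{10} = 2·v_{9}  ⟹  sig = (5;(2))

Sorted signature multiset PRS(X):
    |P|=2: 14 collections, coeffs (), (1), (1), (1), (1), (1,1,1), (1,1,1), (1,1,1,1), (1,1,1,1), (1,1,1,1), (1,1,2), (1,1,3), (1,2,2,2), (2)
    |P|=3: 1 collection, coeffs (1)
    |P|=4: 1 collection, coeffs (1)
    |P|=5: 4 collections, coeffs (), (1), (1), (2)


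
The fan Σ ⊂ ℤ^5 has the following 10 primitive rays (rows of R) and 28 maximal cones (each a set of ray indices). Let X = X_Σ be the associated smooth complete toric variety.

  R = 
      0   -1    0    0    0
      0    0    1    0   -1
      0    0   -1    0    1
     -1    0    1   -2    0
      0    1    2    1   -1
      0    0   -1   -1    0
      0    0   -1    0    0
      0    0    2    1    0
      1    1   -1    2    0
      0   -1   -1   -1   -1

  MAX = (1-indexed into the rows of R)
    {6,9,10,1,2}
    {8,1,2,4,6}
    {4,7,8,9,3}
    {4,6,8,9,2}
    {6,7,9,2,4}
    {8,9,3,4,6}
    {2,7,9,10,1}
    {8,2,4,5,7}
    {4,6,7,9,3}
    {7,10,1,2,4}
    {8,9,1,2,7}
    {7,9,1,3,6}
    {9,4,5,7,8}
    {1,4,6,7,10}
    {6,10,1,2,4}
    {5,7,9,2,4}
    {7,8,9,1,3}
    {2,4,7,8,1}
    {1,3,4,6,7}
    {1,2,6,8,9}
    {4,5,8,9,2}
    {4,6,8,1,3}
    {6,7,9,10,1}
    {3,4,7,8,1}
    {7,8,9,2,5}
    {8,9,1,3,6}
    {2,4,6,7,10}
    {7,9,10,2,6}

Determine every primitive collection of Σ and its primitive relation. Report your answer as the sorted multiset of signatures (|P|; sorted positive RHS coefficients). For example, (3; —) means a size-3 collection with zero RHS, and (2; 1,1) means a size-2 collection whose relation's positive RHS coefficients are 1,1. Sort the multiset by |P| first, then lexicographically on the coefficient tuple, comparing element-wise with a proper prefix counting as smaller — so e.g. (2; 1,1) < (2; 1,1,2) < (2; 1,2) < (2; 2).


Minimal non-faces — 12 found among 10 rays, 28 max cones:

  P = {2,3}:  v_{2} + v_{3} = 0  →  sig = (2; —)
  P = {8,10}:  v_{8} + v_{10} = v_{1} + v_{2}  →  sig = (2; 1,1)
  P = {1,5}:  v_{1} + v_{5} = v_{2} + v_{7} + v_{8}  →  sig = (2; 1,1,1)
  P = {3,10}:  v_{3} + v_{10} = v_{1} + v_{6} + v_{7}  →  sig = (2; 1,1,1)
  P = {5,6}:  v_{5} + v_{6} = v_{2} + v_{4} + v_{9}  →  sig = (2; 1,1,1)
  P = {3,5}:  v_{3} + v_{5} = v_{4} + v_{7} + v_{8} + v_{9}  →  sig = (2; 1,1,1,1)
  P = {5,10}:  v_{5} + v_{10} = 2·v_{2} + v_{7}  →  sig = (2; 1,2)
  P = {1,4,9}:  v_{1} + v_{4} + v_{9} = 0  →  sig = (3; —)
  P = {6,7,8}:  v_{6} + v_{7} + v_{8} = 0  →  sig = (3; —)
  P = {4,9,10}:  v_{4} + v_{9} + v_{10} = v_{2} + v_{6} + v_{7}  →  sig = (3; 1,1,1)
  P = {1,2,6,7}:  v_{1} + v_{2} + v_{6} + v_{7} = v_{10}  →  sig = (4; 1)
  P = {2,4,7,8,9}:  v_{2} + v_{4} + v_{7} + v_{8} + v_{9} = v_{5}  →  sig = (5; 1)

so the primitive-relation signature multiset is
    |P|=2: 7 collections, coeffs (), (1,1), (1,1,1), (1,1,1), (1,1,1), (1,1,1,1), (1,2)
    |P|=3: 3 collections, coeffs (), (), (1,1,1)
    |P|=4: 1 collection, coeffs (1)
    |P|=5: 1 collection, coeffs (1)


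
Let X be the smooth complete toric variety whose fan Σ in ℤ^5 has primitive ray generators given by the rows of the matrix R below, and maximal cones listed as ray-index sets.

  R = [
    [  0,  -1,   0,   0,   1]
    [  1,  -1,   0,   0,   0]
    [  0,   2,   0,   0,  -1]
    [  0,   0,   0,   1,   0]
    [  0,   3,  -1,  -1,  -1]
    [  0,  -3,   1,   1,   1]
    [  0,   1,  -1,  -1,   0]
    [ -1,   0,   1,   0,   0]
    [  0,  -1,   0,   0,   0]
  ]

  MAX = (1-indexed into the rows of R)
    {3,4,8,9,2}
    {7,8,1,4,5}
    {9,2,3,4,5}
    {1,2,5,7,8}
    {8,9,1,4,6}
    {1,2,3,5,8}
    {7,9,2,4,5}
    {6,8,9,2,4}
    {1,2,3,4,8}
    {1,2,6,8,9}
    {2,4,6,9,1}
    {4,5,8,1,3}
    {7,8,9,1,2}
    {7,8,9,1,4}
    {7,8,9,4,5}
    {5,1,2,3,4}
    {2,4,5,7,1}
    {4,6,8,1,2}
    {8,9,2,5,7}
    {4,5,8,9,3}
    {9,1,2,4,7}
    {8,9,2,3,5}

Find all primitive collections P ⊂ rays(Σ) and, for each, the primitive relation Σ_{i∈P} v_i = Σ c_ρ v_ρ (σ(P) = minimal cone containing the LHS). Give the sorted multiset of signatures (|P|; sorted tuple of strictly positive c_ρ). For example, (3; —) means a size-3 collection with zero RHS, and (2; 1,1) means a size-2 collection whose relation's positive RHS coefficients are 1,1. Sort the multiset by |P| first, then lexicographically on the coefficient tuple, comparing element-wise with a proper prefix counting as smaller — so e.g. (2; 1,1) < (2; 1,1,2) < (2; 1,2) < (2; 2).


Minimal non-faces — 9 found among 9 rays, 22 max cones:

  {5,6}:  v_{5} + v_{6} = 0 — sig = (2; —)
  {3,7}:  v_{3} + v_{7} = v_{5} — sig = (2; 1)
  {6,7}:  v_{6} + v_{7} = v_{1} + v_{9} — sig = (2; 1,1)
  {3,6}:  v_{3} + v_{6} = v_{2} + v_{4} + v_{8} — sig = (2; 1,1,1)
  {1,3,9}:  v_{1} + v_{3} + v_{9} = 0 — sig = (3; —)
  {1,5,9}:  v_{1} + v_{5} + v_{9} = v_{7} — sig = (3; 1)
  {2,4,7,8}:  v_{2} + v_{4} + v_{7} + v_{8} = 0 — sig = (4; —)
  {2,4,5,8}:  v_{2} + v_{4} + v_{5} + v_{8} = v_{3} — sig = (4; 1)
  {1,2,4,8,9}:  v_{1} + v_{2} + v_{4} + v_{8} + v_{9} = v_{6} — sig = (5; 1)

so the primitive-relation signature multiset is
{ (2; —),  (2; 1),  (2; 1,1),  (2; 1,1,1),  (3; —),  (3; 1),  (4; —),  (4; 1),  (5; 1) }


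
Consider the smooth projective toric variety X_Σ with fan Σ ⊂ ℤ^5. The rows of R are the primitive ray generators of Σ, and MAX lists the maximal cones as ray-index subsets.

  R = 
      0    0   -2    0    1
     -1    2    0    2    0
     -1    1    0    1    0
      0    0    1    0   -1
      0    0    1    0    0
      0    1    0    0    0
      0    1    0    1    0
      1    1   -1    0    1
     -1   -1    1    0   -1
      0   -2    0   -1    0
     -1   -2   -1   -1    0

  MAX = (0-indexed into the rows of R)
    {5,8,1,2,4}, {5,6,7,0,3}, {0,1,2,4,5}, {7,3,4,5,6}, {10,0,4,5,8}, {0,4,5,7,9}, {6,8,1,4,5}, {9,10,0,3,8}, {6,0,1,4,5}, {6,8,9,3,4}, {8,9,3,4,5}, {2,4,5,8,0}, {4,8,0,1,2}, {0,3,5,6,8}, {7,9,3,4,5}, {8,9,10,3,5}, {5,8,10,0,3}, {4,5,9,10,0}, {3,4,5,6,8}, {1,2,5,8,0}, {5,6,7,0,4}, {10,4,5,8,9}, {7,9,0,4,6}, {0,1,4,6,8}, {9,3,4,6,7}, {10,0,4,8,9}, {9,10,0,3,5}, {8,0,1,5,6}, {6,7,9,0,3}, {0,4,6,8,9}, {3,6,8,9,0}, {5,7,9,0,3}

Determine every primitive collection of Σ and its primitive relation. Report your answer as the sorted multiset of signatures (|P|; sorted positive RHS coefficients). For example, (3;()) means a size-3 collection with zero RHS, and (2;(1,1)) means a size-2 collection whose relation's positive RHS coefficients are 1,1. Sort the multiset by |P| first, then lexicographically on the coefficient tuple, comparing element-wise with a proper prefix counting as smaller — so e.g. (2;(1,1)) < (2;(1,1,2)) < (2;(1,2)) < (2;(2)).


Σ has 18 primitive collections:

  {7,8}:  v_{7} + v_{8} = 0 — sig = (2;())
  {2,6}:  v_{2} + v_{6} = v_{1} — sig = (2;(1))
  {6,10}:  v_{6} + v_{10} = v_{0} + v_{8} — sig = (2;(1,1))
  {1,10}:  v_{1} + v_{10} = v_{0} + v_{2} + v_{8} — sig = (2;(1,1,1))
  {2,3}:  v_{2} + v_{3} = v_{5} + v_{6} + v_{8} — sig = (2;(1,1,1))
  {2,9}:  v_{2} + v_{9} = v_{0} + v_{4} + v_{8} — sig = (2;(1,1,1))
  {7,10}:  v_{7} + v_{10} = v_{0} + v_{5} + v_{9} — sig = (2;(1,1,1))
  {1,9}:  v_{1} + v_{9} = v_{0} + v_{4} + v_{6} + v_{8} — sig = (2;(1,1,1,1))
  {2,7}:  v_{2} + v_{7} = v_{0} + v_{4} + v_{5} + v_{6} — sig = (2;(1,1,1,1))
  {1,7}:  v_{1} + v_{7} = v_{0} + v_{4} + v_{5} + 2·v_{6} — sig = (2;(1,1,1,2))
  {1,3}:  v_{1} + v_{3} = v_{5} + 2·v_{6} + v_{8} — sig = (2;(1,1,2))
  {2,10}:  v_{2} + v_{10} = 2·v_{0} + v_{4} + v_{5} + 2·v_{8} — sig = (2;(1,1,2,2))
  {0,3,4}:  v_{0} + v_{3} + v_{4} = 0 — sig = (3;())
  {5,6,9}:  v_{5} + v_{6} + v_{9} = 0 — sig = (3;())
  {3,4,10}:  v_{3} + v_{4} + v_{10} = v_{5} + v_{8} + v_{9} — sig = (3;(1,1,1))
  {0,5,8,9}:  v_{0} + v_{5} + v_{8} + v_{9} = v_{10} — sig = (4;(1))
  {0,4,5,6,8}:  v_{0} + v_{4} + v_{5} + v_{6} + v_{8} = v_{2} — sig = (5;(1))
  {0,1,4,5,8}:  v_{0} + v_{1} + v_{4} + v_{5} + v_{8} = 2·v_{2} — sig = (5;(2))

so the primitive-relation signature multiset is
    |P|=2: 12 collections, coeffs (), (1), (1,1), (1,1,1), (1,1,1), (1,1,1), (1,1,1), (1,1,1,1), (1,1,1,1), (1,1,1,2), (1,1,2), (1,1,2,2)
    |P|=3: 3 collections, coeffs (), (), (1,1,1)
    |P|=4: 1 collection, coeffs (1)
    |P|=5: 2 collections, coeffs (1), (2)


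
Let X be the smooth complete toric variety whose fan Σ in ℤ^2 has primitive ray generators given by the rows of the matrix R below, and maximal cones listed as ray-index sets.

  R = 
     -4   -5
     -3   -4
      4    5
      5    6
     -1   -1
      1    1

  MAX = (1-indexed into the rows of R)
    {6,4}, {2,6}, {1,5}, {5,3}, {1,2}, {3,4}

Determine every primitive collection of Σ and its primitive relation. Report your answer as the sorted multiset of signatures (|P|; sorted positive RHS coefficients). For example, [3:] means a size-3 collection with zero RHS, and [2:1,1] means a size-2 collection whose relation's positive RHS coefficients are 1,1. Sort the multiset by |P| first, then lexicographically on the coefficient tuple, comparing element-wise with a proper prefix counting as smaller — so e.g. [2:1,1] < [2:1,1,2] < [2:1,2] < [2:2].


Σ has 9 primitive collections:

  {1,3}:  v_{1} + v_{3} = 0  →  sig = [2:]
  {5,6}:  v_{5} + v_{6} = 0  →  sig = [2:]
  {1,4}:  v_{1} + v_{4} = v_{6}  →  sig = [2:1]
  {1,6}:  v_{1} + v_{6} = v_{2}  →  sig = [2:1]
  {2,3}:  v_{2} + v_{3} = v_{6}  →  sig = [2:1]
  {2,5}:  v_{2} + v_{5} = v_{1}  →  sig = [2:1]
  {3,6}:  v_{3} + v_{6} = v_{4}  →  sig = [2:1]
  {4,5}:  v_{4} + v_{5} = v_{3}  →  sig = [2:1]
  {2,4}:  v_{2} + v_{4} = 2·v_{6}  →  sig = [2:2]

Hence PRS(X_Σ) =
    [2:]
    [2:]
    [2:1]
    [2:1]
    [2:1]
    [2:1]
    [2:1]
    [2:1]
    [2:2]


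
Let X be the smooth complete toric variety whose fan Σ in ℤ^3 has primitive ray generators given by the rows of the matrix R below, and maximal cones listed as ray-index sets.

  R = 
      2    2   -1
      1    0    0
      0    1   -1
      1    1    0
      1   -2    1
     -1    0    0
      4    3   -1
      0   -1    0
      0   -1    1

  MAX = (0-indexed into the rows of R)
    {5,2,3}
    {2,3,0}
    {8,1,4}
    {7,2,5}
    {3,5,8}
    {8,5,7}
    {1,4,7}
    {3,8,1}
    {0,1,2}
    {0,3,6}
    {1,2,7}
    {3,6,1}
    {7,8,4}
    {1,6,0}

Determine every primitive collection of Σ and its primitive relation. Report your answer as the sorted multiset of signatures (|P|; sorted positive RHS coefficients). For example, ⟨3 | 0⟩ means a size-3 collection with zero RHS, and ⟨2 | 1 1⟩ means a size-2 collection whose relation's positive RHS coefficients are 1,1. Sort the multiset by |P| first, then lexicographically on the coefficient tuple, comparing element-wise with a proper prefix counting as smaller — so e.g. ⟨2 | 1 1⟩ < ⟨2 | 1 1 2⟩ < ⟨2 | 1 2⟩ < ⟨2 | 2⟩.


Δ(Σ) — 9 vertices, 18 min non-faces:

  P = {1,5}:  v_{1} + v_{5} = 0 — sig = ⟨2 | 0⟩
  P = {2,8}:  v_{2} + v_{8} = 0 — sig = ⟨2 | 0⟩
  P = {3,7}:  v_{3} + v_{7} = v_{1} — sig = ⟨2 | 1⟩
  P = {0,5}:  v_{0} + v_{5} = v_{2} + v_{3} — sig = ⟨2 | 1 1⟩
  P = {0,8}:  v_{0} + v_{8} = v_{1} + v_{3} — sig = ⟨2 | 1 1⟩
  P = {2,4}:  v_{2} + v_{4} = v_{1} + v_{7} — sig = ⟨2 | 1 1⟩
  P = {4,5}:  v_{4} + v_{5} = v_{7} + v_{8} — sig = ⟨2 | 1 1⟩
  P = {5,6}:  v_{5} + v_{6} = v_{0} + v_{3} — sig = ⟨2 | 1 1⟩
  P = {0,7}:  v_{0} + v_{7} = 2·v_{1} + v_{2} — sig = ⟨2 | 1 2⟩
  P = {3,4}:  v_{3} + v_{4} = 2·v_{1} + v_{8} — sig = ⟨2 | 1 2⟩
  P = {6,7}:  v_{6} + v_{7} = v_{0} + 2·v_{1} — sig = ⟨2 | 1 2⟩
  P = {4,6}:  v_{4} + v_{6} = 4·v_{1} + v_{3} — sig = ⟨2 | 1 4⟩
  P = {2,6}:  v_{2} + v_{6} = 2·v_{0} — sig = ⟨2 | 2⟩
  P = {6,8}:  v_{6} + v_{8} = 2·v_{1} + 2·v_{3} — sig = ⟨2 | 2 2⟩
  P = {0,4}:  v_{0} + v_{4} = 3·v_{1} — sig = ⟨2 | 3⟩
  P = {0,1,3}:  v_{0} + v_{1} + v_{3} = v_{6} — sig = ⟨3 | 1⟩
  P = {1,2,3}:  v_{1} + v_{2} + v_{3} = v_{0} — sig = ⟨3 | 1⟩
  P = {1,7,8}:  v_{1} + v_{7} + v_{8} = v_{4} — sig = ⟨3 | 1⟩

Hence PRS(X_Σ) =
{ ⟨2 | 0⟩ ×2,  ⟨2 | 1⟩,  ⟨2 | 1 1⟩ ×5,  ⟨2 | 1 2⟩ ×3,  ⟨2 | 1 4⟩,  ⟨2 | 2⟩,  ⟨2 | 2 2⟩,  ⟨2 | 3⟩,  ⟨3 | 1⟩ ×3 }


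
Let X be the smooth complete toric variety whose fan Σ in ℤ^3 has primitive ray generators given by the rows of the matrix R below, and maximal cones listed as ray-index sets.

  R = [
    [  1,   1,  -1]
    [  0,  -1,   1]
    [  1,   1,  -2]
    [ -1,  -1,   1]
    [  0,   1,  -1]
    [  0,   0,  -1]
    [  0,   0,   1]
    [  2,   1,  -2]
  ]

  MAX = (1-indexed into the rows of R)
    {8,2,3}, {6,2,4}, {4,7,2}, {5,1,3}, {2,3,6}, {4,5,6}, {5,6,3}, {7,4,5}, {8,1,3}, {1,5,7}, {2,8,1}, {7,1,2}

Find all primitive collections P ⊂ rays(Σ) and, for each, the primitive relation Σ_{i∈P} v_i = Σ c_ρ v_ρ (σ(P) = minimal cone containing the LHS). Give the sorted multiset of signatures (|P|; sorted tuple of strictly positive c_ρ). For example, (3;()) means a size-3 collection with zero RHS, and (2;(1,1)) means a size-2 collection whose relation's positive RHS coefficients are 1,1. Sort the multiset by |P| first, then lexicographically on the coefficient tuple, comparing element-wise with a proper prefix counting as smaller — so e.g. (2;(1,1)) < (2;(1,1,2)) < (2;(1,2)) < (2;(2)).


The 11 primitive collections of Σ (r=8, n=3):

  • {1,4}:  v_{1} + v_{4} = 0  →  sig = (2;())
  • {2,5}:  v_{2} + v_{5} = 0  →  sig = (2;())
  • {6,7}:  v_{6} + v_{7} = 0  →  sig = (2;())
  • {1,6}:  v_{1} + v_{6} = v_{3}  →  sig = (2;(1))
  • {3,4}:  v_{3} + v_{4} = v_{6}  →  sig = (2;(1))
  • {3,7}:  v_{3} + v_{7} = v_{1}  →  sig = (2;(1))
  • {4,8}:  v_{4} + v_{8} = v_{2} + v_{3}  →  sig = (2;(1,1))
  • {5,8}:  v_{5} + v_{8} = v_{1} + v_{3}  →  sig = (2;(1,1))
  • {6,8}:  v_{6} + v_{8} = v_{2} + 2·v_{3}  →  sig = (2;(1,2))
  • {7,8}:  v_{7} + v_{8} = 2·v_{1} + v_{2}  →  sig = (2;(1,2))
  • {1,2,3}:  v_{1} + v_{2} + v_{3} = v_{8}  →  sig = (3;(1))

Hence PRS(X_Σ) =
[(2;()), (2;()), (2;()), (2;(1)), (2;(1)), (2;(1)), (2;(1,1)), (2;(1,1)), (2;(1,2)), (2;(1,2)), (3;(1))]


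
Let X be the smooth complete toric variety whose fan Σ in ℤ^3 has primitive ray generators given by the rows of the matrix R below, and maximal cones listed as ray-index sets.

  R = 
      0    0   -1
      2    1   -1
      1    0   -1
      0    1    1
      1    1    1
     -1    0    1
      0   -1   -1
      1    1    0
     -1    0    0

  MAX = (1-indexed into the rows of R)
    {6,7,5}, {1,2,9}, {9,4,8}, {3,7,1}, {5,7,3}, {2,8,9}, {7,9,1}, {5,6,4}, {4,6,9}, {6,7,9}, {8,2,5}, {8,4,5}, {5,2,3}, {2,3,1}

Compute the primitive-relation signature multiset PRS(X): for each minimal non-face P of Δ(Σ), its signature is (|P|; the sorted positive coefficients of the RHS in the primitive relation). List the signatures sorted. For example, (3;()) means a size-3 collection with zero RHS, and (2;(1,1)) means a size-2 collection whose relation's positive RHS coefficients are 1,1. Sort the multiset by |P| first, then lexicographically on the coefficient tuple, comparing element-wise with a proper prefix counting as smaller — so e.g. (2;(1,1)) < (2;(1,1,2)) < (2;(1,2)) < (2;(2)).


15 collections generate NE(X_Σ); each relation:

  • {3,6}:  v_{3} + v_{6} = 0  ⟹  sig = (2;())
  • {4,7}:  v_{4} + v_{7} = 0  ⟹  sig = (2;())
  • {1,5}:  v_{1} + v_{5} = v_{8}  ⟹  sig = (2;(1))
  • {1,6}:  v_{1} + v_{6} = v_{9}  ⟹  sig = (2;(1))
  • {2,6}:  v_{2} + v_{6} = v_{8}  ⟹  sig = (2;(1))
  • {3,4}:  v_{3} + v_{4} = v_{8}  ⟹  sig = (2;(1))
  • {3,8}:  v_{3} + v_{8} = v_{2}  ⟹  sig = (2;(1))
  • {3,9}:  v_{3} + v_{9} = v_{1}  ⟹  sig = (2;(1))
  • {5,9}:  v_{5} + v_{9} = v_{4}  ⟹  sig = (2;(1))
  • {6,8}:  v_{6} + v_{8} = v_{4}  ⟹  sig = (2;(1))
  • {7,8}:  v_{7} + v_{8} = v_{3}  ⟹  sig = (2;(1))
  • {1,4}:  v_{1} + v_{4} = v_{8} + v_{9}  ⟹  sig = (2;(1,1))
  • {1,8}:  v_{1} + v_{8} = v_{2} + v_{9}  ⟹  sig = (2;(1,1))
  • {2,4}:  v_{2} + v_{4} = 2·v_{8}  ⟹  sig = (2;(2))
  • {2,7}:  v_{2} + v_{7} = 2·v_{3}  ⟹  sig = (2;(2))

Hence PRS(X_Σ) =
    (2;())
    (2;())
    (2;(1))
    (2;(1))
    (2;(1))
    (2;(1))
    (2;(1))
    (2;(1))
    (2;(1))
    (2;(1))
    (2;(1))
    (2;(1,1))
    (2;(1,1))
    (2;(2))
    (2;(2))


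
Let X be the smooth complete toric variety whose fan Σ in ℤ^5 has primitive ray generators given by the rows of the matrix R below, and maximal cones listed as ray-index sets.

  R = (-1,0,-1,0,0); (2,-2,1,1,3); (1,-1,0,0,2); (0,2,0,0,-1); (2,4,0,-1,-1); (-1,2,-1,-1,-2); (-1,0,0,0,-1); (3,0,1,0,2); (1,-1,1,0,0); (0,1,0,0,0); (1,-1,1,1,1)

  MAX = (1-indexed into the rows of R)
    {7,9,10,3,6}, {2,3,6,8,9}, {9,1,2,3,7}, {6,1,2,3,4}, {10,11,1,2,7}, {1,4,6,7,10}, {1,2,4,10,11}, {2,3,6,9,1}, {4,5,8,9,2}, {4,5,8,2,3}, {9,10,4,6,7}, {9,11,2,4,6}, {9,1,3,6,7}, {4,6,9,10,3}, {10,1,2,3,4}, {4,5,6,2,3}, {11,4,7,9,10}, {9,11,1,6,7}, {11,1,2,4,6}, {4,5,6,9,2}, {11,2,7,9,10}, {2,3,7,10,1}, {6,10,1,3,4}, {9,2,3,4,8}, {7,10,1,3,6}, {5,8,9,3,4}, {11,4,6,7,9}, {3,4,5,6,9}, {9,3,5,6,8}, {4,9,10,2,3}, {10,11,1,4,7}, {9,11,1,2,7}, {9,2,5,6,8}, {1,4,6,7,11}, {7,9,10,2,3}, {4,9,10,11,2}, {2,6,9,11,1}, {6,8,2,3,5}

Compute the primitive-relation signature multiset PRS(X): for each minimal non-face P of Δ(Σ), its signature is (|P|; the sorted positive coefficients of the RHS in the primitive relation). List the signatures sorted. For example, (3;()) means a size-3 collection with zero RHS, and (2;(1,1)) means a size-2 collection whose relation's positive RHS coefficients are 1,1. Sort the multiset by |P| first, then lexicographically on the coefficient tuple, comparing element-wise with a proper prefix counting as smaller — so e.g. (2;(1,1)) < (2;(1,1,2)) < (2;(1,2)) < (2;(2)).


|primitive collections| = 19. Relations:

  P = {3,11}:  v_{3} + v_{11} = v_{2}  so sig = (2;(1))
  P = {7,8}:  v_{7} + v_{8} = v_{3} + v_{4} + v_{9}  so sig = (2;(1,1,1))
  P = {5,7}:  v_{5} + v_{7} = v_{3} + 2·v_{4} + v_{6} + v_{9}  so sig = (2;(1,1,1,2))
  P = {8,11}:  v_{8} + v_{11} = 2·v_{2} + v_{4} + v_{6} + v_{9}  so sig = (2;(1,1,1,2))
  P = {5,10}:  v_{5} + v_{10} = 2·v_{3} + 3·v_{4} + v_{6} + v_{9}  so sig = (2;(1,1,2,3))
  P = {8,10}:  v_{8} + v_{10} = 2·v_{3} + 2·v_{4} + v_{9}  so sig = (2;(1,2,2))
  P = {5,11}:  v_{5} + v_{11} = 2·v_{2} + 2·v_{4} + 2·v_{6} + v_{9}  so sig = (2;(1,2,2,2))
  P = {1,5}:  v_{1} + v_{5} = 2·v_{2} + v_{4} + 3·v_{6}  so sig = (2;(1,2,3))
  P = {1,8}:  v_{1} + v_{8} = 2·v_{2} + 2·v_{6}  so sig = (2;(2,2))
  P = {1,9,10}:  v_{1} + v_{9} + v_{10} = 0  so sig = (3;())
  P = {2,6,7}:  v_{2} + v_{6} + v_{7} = 0  so sig = (3;())
  P = {3,4,7}:  v_{3} + v_{4} + v_{7} = v_{10}  so sig = (3;(1))
  P = {4,6,8}:  v_{4} + v_{6} + v_{8} = v_{5}  so sig = (3;(1))
  P = {6,10,11}:  v_{6} + v_{10} + v_{11} = v_{4}  so sig = (3;(1))
  P = {1,4,9}:  v_{1} + v_{4} + v_{9} = v_{6} + v_{11}  so sig = (3;(1,1))
  P = {2,4,7}:  v_{2} + v_{4} + v_{7} = v_{10} + v_{11}  so sig = (3;(1,1))
  P = {2,6,10}:  v_{2} + v_{6} + v_{10} = v_{3} + v_{4}  so sig = (3;(1,1))
  P = {2,3,5,9}:  v_{2} + v_{3} + v_{5} + v_{9} = 2·v_{8}  so sig = (4;(2))
  P = {2,3,4,6,9}:  v_{2} + v_{3} + v_{4} + v_{6} + v_{9} = v_{8}  so sig = (5;(1))

Hence PRS(X_Σ) =
    (2;(1))
    (2;(1,1,1))
    (2;(1,1,1,2))
    (2;(1,1,1,2))
    (2;(1,1,2,3))
    (2;(1,2,2))
    (2;(1,2,2,2))
    (2;(1,2,3))
    (2;(2,2))
    (3;())
    (3;())
    (3;(1))
    (3;(1))
    (3;(1))
    (3;(1,1))
    (3;(1,1))
    (3;(1,1))
    (4;(2))
    (5;(1))


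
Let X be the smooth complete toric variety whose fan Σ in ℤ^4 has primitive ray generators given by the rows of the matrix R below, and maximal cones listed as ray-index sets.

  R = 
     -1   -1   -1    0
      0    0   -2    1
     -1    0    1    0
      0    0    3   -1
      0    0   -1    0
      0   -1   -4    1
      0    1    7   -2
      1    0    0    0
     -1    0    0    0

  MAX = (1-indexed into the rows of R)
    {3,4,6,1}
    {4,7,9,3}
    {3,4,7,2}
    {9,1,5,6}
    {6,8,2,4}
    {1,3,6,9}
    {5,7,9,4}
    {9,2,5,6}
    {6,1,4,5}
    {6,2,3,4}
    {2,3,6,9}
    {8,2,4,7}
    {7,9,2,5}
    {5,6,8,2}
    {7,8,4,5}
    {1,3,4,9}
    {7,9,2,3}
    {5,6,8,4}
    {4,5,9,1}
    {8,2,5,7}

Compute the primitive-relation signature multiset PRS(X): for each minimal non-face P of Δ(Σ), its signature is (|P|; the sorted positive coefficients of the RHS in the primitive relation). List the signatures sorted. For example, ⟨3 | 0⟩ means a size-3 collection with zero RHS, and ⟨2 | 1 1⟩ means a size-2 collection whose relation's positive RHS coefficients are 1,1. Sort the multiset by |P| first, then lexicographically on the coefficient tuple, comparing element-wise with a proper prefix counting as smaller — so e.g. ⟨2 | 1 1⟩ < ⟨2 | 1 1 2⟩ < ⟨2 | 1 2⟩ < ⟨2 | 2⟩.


10 collections generate NE(X_Σ); each relation:

  {8,9}:  v_{8} + v_{9} = 0 ; sig = ⟨2 | 0⟩
  {3,5}:  v_{3} + v_{5} = v_{9} ; sig = ⟨2 | 1⟩
  {6,7}:  v_{6} + v_{7} = v_{4} ; sig = ⟨2 | 1⟩
  {1,2}:  v_{1} + v_{2} = v_{3} + v_{6} ; sig = ⟨2 | 1 1⟩
  {1,8}:  v_{1} + v_{8} = v_{4} + v_{6} ; sig = ⟨2 | 1 1⟩
  {3,8}:  v_{3} + v_{8} = v_{2} + v_{4} ; sig = ⟨2 | 1 1⟩
  {1,7}:  v_{1} + v_{7} = 2·v_{4} + v_{9} ; sig = ⟨2 | 1 2⟩
  {2,4,5}:  v_{2} + v_{4} + v_{5} = 0 ; sig = ⟨3 | 0⟩
  {2,4,9}:  v_{2} + v_{4} + v_{9} = v_{3} ; sig = ⟨3 | 1⟩
  {4,6,9}:  v_{4} + v_{6} + v_{9} = v_{1} ; sig = ⟨3 | 1⟩

Sorted signature multiset PRS(X):
    |P|=2: 7 collections, coeffs (), (1), (1), (1,1), (1,1), (1,1), (1,2)
    |P|=3: 3 collections, coeffs (), (1), (1)


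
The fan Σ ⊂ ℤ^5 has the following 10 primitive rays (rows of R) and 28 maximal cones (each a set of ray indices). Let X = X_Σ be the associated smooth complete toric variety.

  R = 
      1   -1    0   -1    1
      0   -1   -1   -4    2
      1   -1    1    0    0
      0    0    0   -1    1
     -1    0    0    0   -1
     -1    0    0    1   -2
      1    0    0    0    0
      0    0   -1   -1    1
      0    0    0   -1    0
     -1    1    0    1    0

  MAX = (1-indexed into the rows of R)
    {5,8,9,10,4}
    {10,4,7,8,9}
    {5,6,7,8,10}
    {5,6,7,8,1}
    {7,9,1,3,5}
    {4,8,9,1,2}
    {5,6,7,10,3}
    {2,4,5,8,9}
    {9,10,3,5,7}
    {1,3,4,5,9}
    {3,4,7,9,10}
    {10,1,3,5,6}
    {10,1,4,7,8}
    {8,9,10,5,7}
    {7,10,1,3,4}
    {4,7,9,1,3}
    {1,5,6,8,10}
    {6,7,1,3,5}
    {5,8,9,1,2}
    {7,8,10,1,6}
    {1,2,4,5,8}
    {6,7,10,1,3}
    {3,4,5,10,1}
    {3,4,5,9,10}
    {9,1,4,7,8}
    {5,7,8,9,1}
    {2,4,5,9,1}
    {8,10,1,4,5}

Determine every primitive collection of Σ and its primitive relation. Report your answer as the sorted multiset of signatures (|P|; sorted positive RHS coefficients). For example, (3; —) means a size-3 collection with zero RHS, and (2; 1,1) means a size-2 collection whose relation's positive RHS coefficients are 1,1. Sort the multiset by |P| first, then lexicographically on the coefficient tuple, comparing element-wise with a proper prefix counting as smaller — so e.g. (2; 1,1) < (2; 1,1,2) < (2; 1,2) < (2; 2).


The 11 primitive collections of Σ (r=10, n=5):

  P = {3,8}:  v_{3} + v_{8} = v_{1}  →  sig = (2; 1)
  P = {4,6}:  v_{4} + v_{6} = v_{5}  →  sig = (2; 1)
  P = {2,3}:  v_{2} + v_{3} = 2·v_{1} + v_{4} + v_{5} + v_{9}  →  sig = (2; 1,1,1,2)
  P = {2,6}:  v_{2} + v_{6} = v_{1} + 2·v_{5} + v_{8} + v_{9}  →  sig = (2; 1,1,1,2)
  P = {2,7}:  v_{2} + v_{7} = v_{1} + v_{8} + 2·v_{9}  →  sig = (2; 1,1,2)
  P = {2,10}:  v_{2} + v_{10} = 2·v_{4} + v_{5} + v_{8}  →  sig = (2; 1,1,2)
  P = {6,9}:  v_{6} + v_{9} = 2·v_{5} + v_{7}  →  sig = (2; 1,2)
  P = {1,9,10}:  v_{1} + v_{9} + v_{10} = v_{4}  →  sig = (3; 1)
  P = {4,5,7}:  v_{4} + v_{5} + v_{7} = v_{9}  →  sig = (3; 1)
  P = {1,5,7,10}:  v_{1} + v_{5} + v_{7} + v_{10} = 0  →  sig = (4; —)
  P = {1,4,5,8,9}:  v_{1} + v_{4} + v_{5} + v_{8} + v_{9} = v_{2}  →  sig = (5; 1)

so the primitive-relation signature multiset is
    (2; 1)
    (2; 1)
    (2; 1,1,1,2)
    (2; 1,1,1,2)
    (2; 1,1,2)
    (2; 1,1,2)
    (2; 1,2)
    (3; 1)
    (3; 1)
    (4; —)
    (5; 1)


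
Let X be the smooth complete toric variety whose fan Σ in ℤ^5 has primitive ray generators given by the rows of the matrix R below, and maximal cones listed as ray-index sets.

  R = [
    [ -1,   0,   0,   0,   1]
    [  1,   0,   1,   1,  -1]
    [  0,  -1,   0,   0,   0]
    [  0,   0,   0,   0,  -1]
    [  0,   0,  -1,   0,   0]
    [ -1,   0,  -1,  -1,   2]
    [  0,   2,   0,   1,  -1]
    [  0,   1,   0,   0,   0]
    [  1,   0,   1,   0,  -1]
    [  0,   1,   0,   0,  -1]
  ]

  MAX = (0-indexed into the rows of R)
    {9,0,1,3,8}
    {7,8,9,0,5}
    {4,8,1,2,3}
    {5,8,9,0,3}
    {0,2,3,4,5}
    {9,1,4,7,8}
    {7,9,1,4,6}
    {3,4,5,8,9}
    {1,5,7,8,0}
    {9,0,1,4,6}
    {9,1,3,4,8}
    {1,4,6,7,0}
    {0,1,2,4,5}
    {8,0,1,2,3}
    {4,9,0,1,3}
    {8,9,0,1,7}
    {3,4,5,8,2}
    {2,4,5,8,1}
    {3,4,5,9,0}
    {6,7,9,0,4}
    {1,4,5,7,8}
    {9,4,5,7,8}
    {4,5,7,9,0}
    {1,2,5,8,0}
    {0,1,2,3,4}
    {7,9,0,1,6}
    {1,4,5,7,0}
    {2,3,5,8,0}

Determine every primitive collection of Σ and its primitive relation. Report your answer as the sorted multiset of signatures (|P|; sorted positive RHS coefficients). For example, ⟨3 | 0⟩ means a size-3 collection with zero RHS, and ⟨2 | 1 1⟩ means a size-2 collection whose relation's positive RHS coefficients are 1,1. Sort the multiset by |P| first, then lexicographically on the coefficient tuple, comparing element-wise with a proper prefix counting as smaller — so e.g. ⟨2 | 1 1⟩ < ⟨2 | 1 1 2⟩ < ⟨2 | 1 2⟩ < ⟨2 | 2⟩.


|primitive collections| = 11. Relations:

  • {2,7}:  v_{2} + v_{7} = 0  ⇒ sig = ⟨2 | 0⟩
  • {2,9}:  v_{2} + v_{9} = v_{3}  ⇒ sig = ⟨2 | 1⟩
  • {3,7}:  v_{3} + v_{7} = v_{9}  ⇒ sig = ⟨2 | 1⟩
  • {6,8}:  v_{6} + v_{8} = v_{1} + v_{7} + v_{9}  ⇒ sig = ⟨2 | 1 1 1⟩
  • {2,6}:  v_{2} + v_{6} = v_{0} + v_{1} + v_{4} + v_{9}  ⇒ sig = ⟨2 | 1 1 1 1⟩
  • {3,6}:  v_{3} + v_{6} = v_{0} + v_{1} + v_{4} + 2·v_{9}  ⇒ sig = ⟨2 | 1 1 1 2⟩
  • {5,6}:  v_{5} + v_{6} = v_{0} + v_{4} + 2·v_{7}  ⇒ sig = ⟨2 | 1 1 2⟩
  • {0,4,8}:  v_{0} + v_{4} + v_{8} = 0  ⇒ sig = ⟨3 | 0⟩
  • {1,3,5}:  v_{1} + v_{3} + v_{5} = 0  ⇒ sig = ⟨3 | 0⟩
  • {1,5,9}:  v_{1} + v_{5} + v_{9} = v_{7}  ⇒ sig = ⟨3 | 1⟩
  • {0,1,4,7,9}:  v_{0} + v_{1} + v_{4} + v_{7} + v_{9} = v_{6}  ⇒ sig = ⟨5 | 1⟩

Signatures (|P|; sorted positive RHS coefficients), sorted:
{ ⟨2 | 0⟩,  ⟨2 | 1⟩ ×2,  ⟨2 | 1 1 1⟩,  ⟨2 | 1 1 1 1⟩,  ⟨2 | 1 1 1 2⟩,  ⟨2 | 1 1 2⟩,  ⟨3 | 0⟩ ×2,  ⟨3 | 1⟩,  ⟨5 | 1⟩ }


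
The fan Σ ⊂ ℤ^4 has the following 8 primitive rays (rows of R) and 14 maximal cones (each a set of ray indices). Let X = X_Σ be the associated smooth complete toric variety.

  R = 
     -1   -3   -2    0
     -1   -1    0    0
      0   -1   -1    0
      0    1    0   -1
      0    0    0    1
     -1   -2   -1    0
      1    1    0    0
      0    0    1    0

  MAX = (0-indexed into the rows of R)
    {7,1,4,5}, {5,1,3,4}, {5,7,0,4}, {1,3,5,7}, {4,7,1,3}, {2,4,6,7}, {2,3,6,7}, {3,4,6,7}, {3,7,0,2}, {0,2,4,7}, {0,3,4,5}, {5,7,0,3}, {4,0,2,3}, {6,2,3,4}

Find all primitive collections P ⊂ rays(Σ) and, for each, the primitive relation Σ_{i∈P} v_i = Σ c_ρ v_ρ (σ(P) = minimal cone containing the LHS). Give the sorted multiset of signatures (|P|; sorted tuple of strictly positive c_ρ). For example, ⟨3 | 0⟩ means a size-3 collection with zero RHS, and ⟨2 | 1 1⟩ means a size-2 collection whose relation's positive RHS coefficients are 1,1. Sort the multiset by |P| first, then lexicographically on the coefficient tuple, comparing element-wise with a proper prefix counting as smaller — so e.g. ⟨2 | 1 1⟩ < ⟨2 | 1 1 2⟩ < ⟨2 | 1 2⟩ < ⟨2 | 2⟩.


9 minimal non-faces of Δ(Σ) (on 8 rays):

  {1,6}:  v_{1} + v_{6} = 0  ⟹  sig = ⟨2 | 0⟩
  {1,2}:  v_{1} + v_{2} = v_{5}  ⟹  sig = ⟨2 | 1⟩
  {2,5}:  v_{2} + v_{5} = v_{0}  ⟹  sig = ⟨2 | 1⟩
  {5,6}:  v_{5} + v_{6} = v_{2}  ⟹  sig = ⟨2 | 1⟩
  {0,1}:  v_{0} + v_{1} = 2·v_{5}  ⟹  sig = ⟨2 | 2⟩
  {0,6}:  v_{0} + v_{6} = 2·v_{2}  ⟹  sig = ⟨2 | 2⟩
  {2,3,4,7}:  v_{2} + v_{3} + v_{4} + v_{7} = 0  ⟹  sig = ⟨4 | 0⟩
  {0,3,4,7}:  v_{0} + v_{3} + v_{4} + v_{7} = v_{5}  ⟹  sig = ⟨4 | 1⟩
  {3,4,5,7}:  v_{3} + v_{4} + v_{5} + v_{7} = v_{1}  ⟹  sig = ⟨4 | 1⟩

so the primitive-relation signature multiset is
{ ⟨2 | 0⟩,  ⟨2 | 1⟩ ×3,  ⟨2 | 2⟩ ×2,  ⟨4 | 0⟩,  ⟨4 | 1⟩ ×2 }


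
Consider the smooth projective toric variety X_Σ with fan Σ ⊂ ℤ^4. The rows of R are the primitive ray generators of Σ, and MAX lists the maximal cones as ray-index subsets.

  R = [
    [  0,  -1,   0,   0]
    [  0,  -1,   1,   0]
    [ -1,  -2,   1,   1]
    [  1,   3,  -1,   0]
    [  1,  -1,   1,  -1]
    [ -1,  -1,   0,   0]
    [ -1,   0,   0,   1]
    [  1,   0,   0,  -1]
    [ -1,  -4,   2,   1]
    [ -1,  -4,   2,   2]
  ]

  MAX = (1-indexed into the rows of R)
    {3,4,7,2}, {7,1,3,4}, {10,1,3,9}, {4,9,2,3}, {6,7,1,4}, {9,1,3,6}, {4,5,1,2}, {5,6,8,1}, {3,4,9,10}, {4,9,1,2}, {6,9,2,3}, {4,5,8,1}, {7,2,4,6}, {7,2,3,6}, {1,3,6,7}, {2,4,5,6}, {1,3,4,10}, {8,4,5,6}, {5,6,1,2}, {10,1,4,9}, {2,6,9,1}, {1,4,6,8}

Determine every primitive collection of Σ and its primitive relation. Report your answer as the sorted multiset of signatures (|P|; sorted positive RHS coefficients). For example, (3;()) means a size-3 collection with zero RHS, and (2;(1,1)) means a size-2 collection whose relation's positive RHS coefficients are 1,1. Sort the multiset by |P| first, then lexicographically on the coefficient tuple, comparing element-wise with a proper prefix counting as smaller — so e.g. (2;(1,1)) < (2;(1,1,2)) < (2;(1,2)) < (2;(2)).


|primitive collections| = 20. Relations:

  {7,8}:  v_{7} + v_{8} = 0  ⟹  sig = (2;())
  {2,8}:  v_{2} + v_{8} = v_{5}  ⟹  sig = (2;(1))
  {5,7}:  v_{5} + v_{7} = v_{2}  ⟹  sig = (2;(1))
  {3,8}:  v_{3} + v_{8} = v_{1} + v_{2}  ⟹  sig = (2;(1,1))
  {8,10}:  v_{8} + v_{10} = 2·v_{1} + v_{2} + v_{4} + v_{9}  ⟹  sig = (2;(1,1,1,2))
  {5,10}:  v_{5} + v_{10} = 2·v_{1} + 2·v_{2} + v_{4} + v_{9}  ⟹  sig = (2;(1,1,2,2))
  {7,10}:  v_{7} + v_{10} = v_{1} + 3·v_{3} + v_{4}  ⟹  sig = (2;(1,1,3))
  {2,10}:  v_{2} + v_{10} = v_{4} + 2·v_{9}  ⟹  sig = (2;(1,2))
  {3,5}:  v_{3} + v_{5} = v_{1} + 2·v_{2}  ⟹  sig = (2;(1,2))
  {6,10}:  v_{6} + v_{10} = v_{1} + 2·v_{3}  ⟹  sig = (2;(1,2))
  {7,9}:  v_{7} + v_{9} = 2·v_{3}  ⟹  sig = (2;(2))
  {8,9}:  v_{8} + v_{9} = 2·v_{1} + 2·v_{2}  ⟹  sig = (2;(2,2))
  {5,9}:  v_{5} + v_{9} = 2·v_{1} + 3·v_{2}  ⟹  sig = (2;(2,3))
  {1,2,3}:  v_{1} + v_{2} + v_{3} = v_{9}  ⟹  sig = (3;(1))
  {1,2,7}:  v_{1} + v_{2} + v_{7} = v_{3}  ⟹  sig = (3;(1))
  {3,4,6}:  v_{3} + v_{4} + v_{6} = v_{7}  ⟹  sig = (3;(1))
  {4,6,9}:  v_{4} + v_{6} + v_{9} = v_{3}  ⟹  sig = (3;(1))
  {1,2,4,6}:  v_{1} + v_{2} + v_{4} + v_{6} = 0  ⟹  sig = (4;())
  {1,3,4,9}:  v_{1} + v_{3} + v_{4} + v_{9} = v_{10}  ⟹  sig = (4;(1))
  {1,4,5,6}:  v_{1} + v_{4} + v_{5} + v_{6} = v_{8}  ⟹  sig = (4;(1))

Sorted signature multiset PRS(X):
{ (2;()),  (2;(1)) ×2,  (2;(1,1)),  (2;(1,1,1,2)),  (2;(1,1,2,2)),  (2;(1,1,3)),  (2;(1,2)) ×3,  (2;(2)),  (2;(2,2)),  (2;(2,3)),  (3;(1)) ×4,  (4;()),  (4;(1)) ×2 }


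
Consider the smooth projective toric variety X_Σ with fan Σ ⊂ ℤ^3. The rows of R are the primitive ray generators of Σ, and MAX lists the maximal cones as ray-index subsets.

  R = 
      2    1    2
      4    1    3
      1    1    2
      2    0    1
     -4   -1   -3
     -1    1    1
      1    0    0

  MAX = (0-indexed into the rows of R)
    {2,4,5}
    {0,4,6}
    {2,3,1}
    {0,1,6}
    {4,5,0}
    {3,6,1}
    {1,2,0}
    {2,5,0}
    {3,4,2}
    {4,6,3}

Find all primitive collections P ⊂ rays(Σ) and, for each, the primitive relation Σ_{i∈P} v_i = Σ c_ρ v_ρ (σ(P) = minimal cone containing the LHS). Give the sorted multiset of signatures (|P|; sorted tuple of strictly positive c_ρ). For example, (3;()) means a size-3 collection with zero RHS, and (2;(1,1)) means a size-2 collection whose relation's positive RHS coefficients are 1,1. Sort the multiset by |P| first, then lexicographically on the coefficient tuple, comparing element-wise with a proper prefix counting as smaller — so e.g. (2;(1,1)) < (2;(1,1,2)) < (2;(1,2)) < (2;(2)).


Primitive collections (7):

  {1,4}:  v_{1} + v_{4} = 0  →  sig = (2;())
  {0,3}:  v_{0} + v_{3} = v_{1}  →  sig = (2;(1))
  {2,6}:  v_{2} + v_{6} = v_{0}  →  sig = (2;(1))
  {3,5}:  v_{3} + v_{5} = v_{2}  →  sig = (2;(1))
  {1,5}:  v_{1} + v_{5} = v_{0} + v_{2}  →  sig = (2;(1,1))
  {5,6}:  v_{5} + v_{6} = 2·v_{0} + v_{4}  →  sig = (2;(1,2))
  {0,2,4}:  v_{0} + v_{2} + v_{4} = v_{5}  →  sig = (3;(1))

Hence PRS(X_Σ) =
    (2;())
    (2;(1))
    (2;(1))
    (2;(1))
    (2;(1,1))
    (2;(1,2))
    (3;(1))


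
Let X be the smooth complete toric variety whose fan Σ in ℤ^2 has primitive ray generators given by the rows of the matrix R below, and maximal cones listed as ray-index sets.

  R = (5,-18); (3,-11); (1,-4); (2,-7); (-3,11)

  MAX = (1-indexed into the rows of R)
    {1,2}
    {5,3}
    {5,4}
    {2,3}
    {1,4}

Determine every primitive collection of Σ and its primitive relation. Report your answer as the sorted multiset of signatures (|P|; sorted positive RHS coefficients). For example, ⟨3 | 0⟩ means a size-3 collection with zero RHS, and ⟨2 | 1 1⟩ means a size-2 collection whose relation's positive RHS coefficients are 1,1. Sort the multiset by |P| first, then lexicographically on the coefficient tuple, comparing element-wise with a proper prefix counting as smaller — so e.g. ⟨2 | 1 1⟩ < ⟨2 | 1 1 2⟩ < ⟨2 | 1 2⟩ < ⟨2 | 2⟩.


Minimal non-faces — 5 found among 5 rays, 5 max cones:

  P = {2,5}:  v_{2} + v_{5} = 0  →  sig = ⟨2 | 0⟩
  P = {1,5}:  v_{1} + v_{5} = v_{4}  →  sig = ⟨2 | 1⟩
  P = {2,4}:  v_{2} + v_{4} = v_{1}  →  sig = ⟨2 | 1⟩
  P = {3,4}:  v_{3} + v_{4} = v_{2}  →  sig = ⟨2 | 1⟩
  P = {1,3}:  v_{1} + v_{3} = 2·v_{2}  →  sig = ⟨2 | 2⟩

Signatures (|P|; sorted positive RHS coefficients), sorted:
    |P|=2: 5 collections, coeffs (), (1), (1), (1), (2)


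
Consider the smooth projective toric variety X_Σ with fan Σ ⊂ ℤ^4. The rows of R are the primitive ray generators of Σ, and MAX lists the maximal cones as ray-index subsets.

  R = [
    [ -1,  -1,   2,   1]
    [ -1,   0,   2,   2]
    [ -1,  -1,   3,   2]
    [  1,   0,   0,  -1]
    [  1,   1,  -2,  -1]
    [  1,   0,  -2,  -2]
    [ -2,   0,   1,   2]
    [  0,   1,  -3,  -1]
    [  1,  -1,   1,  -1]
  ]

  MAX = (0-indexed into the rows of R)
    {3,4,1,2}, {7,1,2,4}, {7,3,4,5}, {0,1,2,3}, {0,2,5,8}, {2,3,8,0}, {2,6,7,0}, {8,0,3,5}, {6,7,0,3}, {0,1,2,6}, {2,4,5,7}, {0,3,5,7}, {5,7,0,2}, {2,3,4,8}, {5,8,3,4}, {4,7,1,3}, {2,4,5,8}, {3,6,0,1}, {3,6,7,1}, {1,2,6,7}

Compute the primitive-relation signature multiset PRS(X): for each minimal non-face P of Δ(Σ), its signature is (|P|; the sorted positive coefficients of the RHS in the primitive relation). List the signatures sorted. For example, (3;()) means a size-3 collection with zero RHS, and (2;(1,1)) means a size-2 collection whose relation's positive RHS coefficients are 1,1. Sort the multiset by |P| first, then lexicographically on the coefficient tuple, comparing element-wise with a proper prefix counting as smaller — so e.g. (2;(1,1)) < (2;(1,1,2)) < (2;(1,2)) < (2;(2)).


Σ has 11 primitive collections:

  P = {0,4}:  v_{0} + v_{4} = 0  ⇒ sig = (2;())
  P = {1,5}:  v_{1} + v_{5} = 0  ⇒ sig = (2;())
  P = {6,8}:  v_{6} + v_{8} = v_{0}  ⇒ sig = (2;(1))
  P = {7,8}:  v_{7} + v_{8} = v_{5}  ⇒ sig = (2;(1))
  P = {1,8}:  v_{1} + v_{8} = v_{2} + v_{3}  ⇒ sig = (2;(1,1))
  P = {4,6}:  v_{4} + v_{6} = v_{1} + v_{7}  ⇒ sig = (2;(1,1))
  P = {5,6}:  v_{5} + v_{6} = v_{0} + v_{7}  ⇒ sig = (2;(1,1))
  P = {2,3,7}:  v_{2} + v_{3} + v_{7} = 0  ⇒ sig = (3;())
  P = {0,1,7}:  v_{0} + v_{1} + v_{7} = v_{6}  ⇒ sig = (3;(1))
  P = {2,3,5}:  v_{2} + v_{3} + v_{5} = v_{8}  ⇒ sig = (3;(1))
  P = {2,3,6}:  v_{2} + v_{3} + v_{6} = v_{0} + v_{1}  ⇒ sig = (3;(1,1))

so the primitive-relation signature multiset is
    (2;())
    (2;())
    (2;(1))
    (2;(1))
    (2;(1,1))
    (2;(1,1))
    (2;(1,1))
    (3;())
    (3;(1))
    (3;(1))
    (3;(1,1))
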